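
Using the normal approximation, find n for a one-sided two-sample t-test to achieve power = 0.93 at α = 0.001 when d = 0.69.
n = 88 per group

Sample size formula (two-sample t-test, normal approximation):
n = 2 · ((z_α + z_β) / d)²

z_α = 3.090 (for α = 0.001, one-sided)
z_β = 1.476 (for power = 0.93)
d = 0.69

n = 2 · ((3.090 + 1.476) / 0.69)²
n = 2 · (6.617)²
n ≈ 87.57
Round up to the next whole number: n = 88 per group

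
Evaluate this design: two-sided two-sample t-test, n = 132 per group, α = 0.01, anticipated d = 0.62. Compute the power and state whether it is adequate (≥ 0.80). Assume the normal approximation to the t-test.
Power ≈ 0.99; the study is adequately powered (power ≥ 0.80)

Power calculation (two-sample t-test, normal approximation):
z_β = d · √(n/2) - z_{α/2}
z_β = 0.62 · √(132/2) - 2.576
z_β = 0.62 · 8.124 - 2.576
z_β = 2.461

Power = Φ(z_β) = Φ(2.461) ≈ 0.993

Effect size d = 0.62 is medium by Cohen's convention (0.2/0.5/0.8).

Threshold: power ≥ 0.80 is conventionally adequate.
Power ≈ 0.99 → the study is adequately powered (power ≥ 0.80).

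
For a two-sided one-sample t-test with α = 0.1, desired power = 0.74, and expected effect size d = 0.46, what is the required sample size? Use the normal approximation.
n = 25

Sample size formula (one-sample t-test, normal approximation):
n = ((z_{α/2} + z_β) / d)²

z_{α/2} = 1.645 (for α = 0.1, two-sided)
z_β = 0.643 (for power = 0.74)
d = 0.46

n = ((1.645 + 0.643) / 0.46)²
n = (4.974)²
n ≈ 24.74
Round up to the next whole number: n = 25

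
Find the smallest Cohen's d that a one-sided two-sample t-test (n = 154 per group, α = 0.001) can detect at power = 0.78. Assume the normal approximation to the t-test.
d ≈ 0.44

Minimum detectable effect (two-sample t-test, normal approximation):
d = (z_α + z_β) / √(n/2)
d = (3.090 + 0.772) / √(154/2)
d = 3.862 / 8.775
d ≈ 0.44

By Cohen's convention (0.2 small / 0.5 medium / 0.8 large): small effect.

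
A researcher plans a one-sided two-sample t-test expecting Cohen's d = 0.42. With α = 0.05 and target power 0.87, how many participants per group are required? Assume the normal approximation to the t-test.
n = 88 per group

Sample size formula (two-sample t-test, normal approximation):
n = 2 · ((z_α + z_β) / d)²

z_α = 1.645 (for α = 0.05, one-sided)
z_β = 1.126 (for power = 0.87)
d = 0.42

n = 2 · ((1.645 + 1.126) / 0.42)²
n = 2 · (6.598)²
n ≈ 87.07
Round up to the next whole number: n = 88 per group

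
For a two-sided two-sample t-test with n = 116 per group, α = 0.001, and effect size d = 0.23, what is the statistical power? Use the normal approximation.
Power ≈ 0.06

Power calculation (two-sample t-test, normal approximation):
z_β = d · √(n/2) - z_{α/2}
z_β = 0.23 · √(116/2) - 3.291
z_β = 0.23 · 7.616 - 3.291
z_β = -1.539

Power = Φ(z_β) = Φ(-1.539) ≈ 0.062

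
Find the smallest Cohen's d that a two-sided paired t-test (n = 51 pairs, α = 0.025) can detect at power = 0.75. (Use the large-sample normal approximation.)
d ≈ 0.41

Minimum detectable effect (paired t-test, normal approximation):
d = (z_{α/2} + z_β) / √n
d = (2.241 + 0.674) / √51
d = 2.916 / 7.141
d ≈ 0.41

By Cohen's convention (0.2 small / 0.5 medium / 0.8 large): small effect.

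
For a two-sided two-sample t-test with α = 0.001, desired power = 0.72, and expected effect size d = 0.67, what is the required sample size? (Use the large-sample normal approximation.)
n = 67 per group

Sample size formula (two-sample t-test, normal approximation):
n = 2 · ((z_{α/2} + z_β) / d)²

z_{α/2} = 3.291 (for α = 0.001, two-sided)
z_β = 0.583 (for power = 0.72)
d = 0.67

n = 2 · ((3.291 + 0.583) / 0.67)²
n = 2 · (5.782)²
n ≈ 66.86
Round up to the next whole number: n = 67 per group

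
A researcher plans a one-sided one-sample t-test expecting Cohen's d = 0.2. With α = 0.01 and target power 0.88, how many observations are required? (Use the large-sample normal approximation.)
n = 307

Sample size formula (one-sample t-test, normal approximation):
n = ((z_α + z_β) / d)²

z_α = 2.326 (for α = 0.01, one-sided)
z_β = 1.175 (for power = 0.88)
d = 0.2

n = ((2.326 + 1.175) / 0.2)²
n = (17.505)²
n ≈ 306.43
Round up to the next whole number: n = 307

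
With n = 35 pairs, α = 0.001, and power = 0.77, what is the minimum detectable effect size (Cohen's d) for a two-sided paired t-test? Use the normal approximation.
d ≈ 0.68

Minimum detectable effect (paired t-test, normal approximation):
d = (z_{α/2} + z_β) / √n
d = (3.291 + 0.739) / √35
d = 4.029 / 5.916
d ≈ 0.68

By Cohen's convention (0.2 small / 0.5 medium / 0.8 large): medium effect.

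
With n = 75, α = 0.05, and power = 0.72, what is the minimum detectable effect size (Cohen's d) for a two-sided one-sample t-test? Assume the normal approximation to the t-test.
d ≈ 0.29

Minimum detectable effect (one-sample t-test, normal approximation):
d = (z_{α/2} + z_β) / √n
d = (1.960 + 0.583) / √75
d = 2.543 / 8.660
d ≈ 0.29

By Cohen's convention (0.2 small / 0.5 medium / 0.8 large): small effect.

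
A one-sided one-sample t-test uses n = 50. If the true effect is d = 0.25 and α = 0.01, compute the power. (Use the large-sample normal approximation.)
Power ≈ 0.29

Power calculation (one-sample t-test, normal approximation):
z_β = d · √n - z_α
z_β = 0.25 · √50 - 2.326
z_β = 0.25 · 7.071 - 2.326
z_β = -0.559

Power = Φ(z_β) = Φ(-0.559) ≈ 0.288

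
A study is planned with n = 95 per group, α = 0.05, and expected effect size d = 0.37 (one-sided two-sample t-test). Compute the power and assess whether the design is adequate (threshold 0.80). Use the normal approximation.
Power ≈ 0.82; the study is adequately powered (power ≥ 0.80)

Power calculation (two-sample t-test, normal approximation):
z_β = d · √(n/2) - z_α
z_β = 0.37 · √(95/2) - 1.645
z_β = 0.37 · 6.892 - 1.645
z_β = 0.905

Power = Φ(z_β) = Φ(0.905) ≈ 0.817

Effect size d = 0.37 is small by Cohen's convention (0.2/0.5/0.8).

Threshold: power ≥ 0.80 is conventionally adequate.
Power ≈ 0.82 → the study is adequately powered (power ≥ 0.80).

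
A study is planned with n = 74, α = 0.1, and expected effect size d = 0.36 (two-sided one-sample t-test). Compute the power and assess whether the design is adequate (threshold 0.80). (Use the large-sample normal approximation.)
Power ≈ 0.93; the study is adequately powered (power ≥ 0.80)

Power calculation (one-sample t-test, normal approximation):
z_β = d · √n - z_{α/2}
z_β = 0.36 · √74 - 1.645
z_β = 0.36 · 8.602 - 1.645
z_β = 1.452

Power = Φ(z_β) = Φ(1.452) ≈ 0.927

Effect size d = 0.36 is small by Cohen's convention (0.2/0.5/0.8).

Threshold: power ≥ 0.80 is conventionally adequate.
Power ≈ 0.93 → the study is adequately powered (power ≥ 0.80).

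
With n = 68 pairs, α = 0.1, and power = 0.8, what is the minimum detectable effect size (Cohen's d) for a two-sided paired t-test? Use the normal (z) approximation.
d ≈ 0.30

Minimum detectable effect (paired t-test, normal approximation):
d = (z_{α/2} + z_β) / √n
d = (1.645 + 0.842) / √68
d = 2.486 / 8.246
d ≈ 0.30

By Cohen's convention (0.2 small / 0.5 medium / 0.8 large): small effect.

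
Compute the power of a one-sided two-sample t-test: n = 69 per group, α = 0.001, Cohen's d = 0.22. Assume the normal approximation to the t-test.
Power ≈ 0.04

Power calculation (two-sample t-test, normal approximation):
z_β = d · √(n/2) - z_α
z_β = 0.22 · √(69/2) - 3.090
z_β = 0.22 · 5.874 - 3.090
z_β = -1.798

Power = Φ(z_β) = Φ(-1.798) ≈ 0.036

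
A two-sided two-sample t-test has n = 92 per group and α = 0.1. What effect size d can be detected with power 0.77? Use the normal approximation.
d ≈ 0.35

Minimum detectable effect (two-sample t-test, normal approximation):
d = (z_{α/2} + z_β) / √(n/2)
d = (1.645 + 0.739) / √(92/2)
d = 2.384 / 6.782
d ≈ 0.35

By Cohen's convention (0.2 small / 0.5 medium / 0.8 large): small effect.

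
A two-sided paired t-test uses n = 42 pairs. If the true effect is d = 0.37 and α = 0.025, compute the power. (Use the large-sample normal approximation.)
Power ≈ 0.56

Power calculation (paired t-test, normal approximation):
z_β = d · √n - z_{α/2}
z_β = 0.37 · √42 - 2.241
z_β = 0.37 · 6.481 - 2.241
z_β = 0.156

Power = Φ(z_β) = Φ(0.156) ≈ 0.562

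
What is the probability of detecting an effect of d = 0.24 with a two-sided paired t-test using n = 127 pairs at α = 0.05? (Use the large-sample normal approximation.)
Power ≈ 0.77

Power calculation (paired t-test, normal approximation):
z_β = d · √n - z_{α/2}
z_β = 0.24 · √127 - 1.960
z_β = 0.24 · 11.269 - 1.960
z_β = 0.745

Power = Φ(z_β) = Φ(0.745) ≈ 0.772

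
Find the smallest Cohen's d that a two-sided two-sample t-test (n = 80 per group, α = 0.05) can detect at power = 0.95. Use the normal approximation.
d ≈ 0.57

Minimum detectable effect (two-sample t-test, normal approximation):
d = (z_{α/2} + z_β) / √(n/2)
d = (1.960 + 1.645) / √(80/2)
d = 3.605 / 6.325
d ≈ 0.57

By Cohen's convention (0.2 small / 0.5 medium / 0.8 large): medium effect.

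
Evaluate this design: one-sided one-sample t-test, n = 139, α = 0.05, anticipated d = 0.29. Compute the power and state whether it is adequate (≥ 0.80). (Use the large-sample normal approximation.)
Power ≈ 0.96; the study is adequately powered (power ≥ 0.80)

Power calculation (one-sample t-test, normal approximation):
z_β = d · √n - z_α
z_β = 0.29 · √139 - 1.645
z_β = 0.29 · 11.790 - 1.645
z_β = 1.774

Power = Φ(z_β) = Φ(1.774) ≈ 0.962

Effect size d = 0.29 is small by Cohen's convention (0.2/0.5/0.8).

Threshold: power ≥ 0.80 is conventionally adequate.
Power ≈ 0.96 → the study is adequately powered (power ≥ 0.80).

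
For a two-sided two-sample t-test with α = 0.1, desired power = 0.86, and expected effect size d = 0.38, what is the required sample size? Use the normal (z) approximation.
n = 103 per group

Sample size formula (two-sample t-test, normal approximation):
n = 2 · ((z_{α/2} + z_β) / d)²

z_{α/2} = 1.645 (for α = 0.1, two-sided)
z_β = 1.080 (for power = 0.86)
d = 0.38

n = 2 · ((1.645 + 1.080) / 0.38)²
n = 2 · (7.171)²
n ≈ 102.85
Round up to the next whole number: n = 103 per group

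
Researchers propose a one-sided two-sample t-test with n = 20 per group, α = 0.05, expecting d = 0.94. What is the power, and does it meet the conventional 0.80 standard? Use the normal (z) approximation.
Power ≈ 0.91; the study is adequately powered (power ≥ 0.80)

Power calculation (two-sample t-test, normal approximation):
z_β = d · √(n/2) - z_α
z_β = 0.94 · √(20/2) - 1.645
z_β = 0.94 · 3.162 - 1.645
z_β = 1.328

Power = Φ(z_β) = Φ(1.328) ≈ 0.908

Effect size d = 0.94 is large by Cohen's convention (0.2/0.5/0.8).

Threshold: power ≥ 0.80 is conventionally adequate.
Power ≈ 0.91 → the study is adequately powered (power ≥ 0.80).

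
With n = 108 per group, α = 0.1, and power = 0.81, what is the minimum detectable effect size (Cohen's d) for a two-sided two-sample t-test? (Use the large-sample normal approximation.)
d ≈ 0.34

Minimum detectable effect (two-sample t-test, normal approximation):
d = (z_{α/2} + z_β) / √(n/2)
d = (1.645 + 0.878) / √(108/2)
d = 2.523 / 7.348
d ≈ 0.34

By Cohen's convention (0.2 small / 0.5 medium / 0.8 large): small effect.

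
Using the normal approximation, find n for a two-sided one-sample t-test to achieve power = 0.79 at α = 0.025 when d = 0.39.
n = 62

Sample size formula (one-sample t-test, normal approximation):
n = ((z_{α/2} + z_β) / d)²

z_{α/2} = 2.241 (for α = 0.025, two-sided)
z_β = 0.806 (for power = 0.79)
d = 0.39

n = ((2.241 + 0.806) / 0.39)²
n = (7.813)²
n ≈ 61.04
Round up to the next whole number: n = 62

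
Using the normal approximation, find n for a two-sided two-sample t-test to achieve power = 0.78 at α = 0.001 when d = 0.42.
n = 188 per group

Sample size formula (two-sample t-test, normal approximation):
n = 2 · ((z_{α/2} + z_β) / d)²

z_{α/2} = 3.291 (for α = 0.001, two-sided)
z_β = 0.772 (for power = 0.78)
d = 0.42

n = 2 · ((3.291 + 0.772) / 0.42)²
n = 2 · (9.674)²
n ≈ 187.17
Round up to the next whole number: n = 188 per group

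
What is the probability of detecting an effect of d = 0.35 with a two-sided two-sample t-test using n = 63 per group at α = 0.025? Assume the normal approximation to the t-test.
Power ≈ 0.39

Power calculation (two-sample t-test, normal approximation):
z_β = d · √(n/2) - z_{α/2}
z_β = 0.35 · √(63/2) - 2.241
z_β = 0.35 · 5.612 - 2.241
z_β = -0.277

Power = Φ(z_β) = Φ(-0.277) ≈ 0.391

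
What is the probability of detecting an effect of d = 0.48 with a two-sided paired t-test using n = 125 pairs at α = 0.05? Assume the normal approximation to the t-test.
Power ≈ 1.00

Power calculation (paired t-test, normal approximation):
z_β = d · √n - z_{α/2}
z_β = 0.48 · √125 - 1.960
z_β = 0.48 · 11.180 - 1.960
z_β = 3.407

Power = Φ(z_β) = Φ(3.407) ≈ 1.000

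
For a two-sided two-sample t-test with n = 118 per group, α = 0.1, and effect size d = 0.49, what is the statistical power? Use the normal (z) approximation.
Power ≈ 0.98

Power calculation (two-sample t-test, normal approximation):
z_β = d · √(n/2) - z_{α/2}
z_β = 0.49 · √(118/2) - 1.645
z_β = 0.49 · 7.681 - 1.645
z_β = 2.119

Power = Φ(z_β) = Φ(2.119) ≈ 0.983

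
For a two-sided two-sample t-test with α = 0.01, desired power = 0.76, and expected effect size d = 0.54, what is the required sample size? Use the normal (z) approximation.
n = 74 per group

Sample size formula (two-sample t-test, normal approximation):
n = 2 · ((z_{α/2} + z_β) / d)²

z_{α/2} = 2.576 (for α = 0.01, two-sided)
z_β = 0.706 (for power = 0.76)
d = 0.54

n = 2 · ((2.576 + 0.706) / 0.54)²
n = 2 · (6.078)²
n ≈ 73.88
Round up to the next whole number: n = 74 per group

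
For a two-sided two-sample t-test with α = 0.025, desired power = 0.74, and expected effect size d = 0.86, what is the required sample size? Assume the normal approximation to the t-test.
n = 23 per group

Sample size formula (two-sample t-test, normal approximation):
n = 2 · ((z_{α/2} + z_β) / d)²

z_{α/2} = 2.241 (for α = 0.025, two-sided)
z_β = 0.643 (for power = 0.74)
d = 0.86

n = 2 · ((2.241 + 0.643) / 0.86)²
n = 2 · (3.353)²
n ≈ 22.49
Round up to the next whole number: n = 23 per group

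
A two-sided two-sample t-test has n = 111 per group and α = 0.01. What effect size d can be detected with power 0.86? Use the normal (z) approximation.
d ≈ 0.49

Minimum detectable effect (two-sample t-test, normal approximation):
d = (z_{α/2} + z_β) / √(n/2)
d = (2.576 + 1.080) / √(111/2)
d = 3.656 / 7.450
d ≈ 0.49

By Cohen's convention (0.2 small / 0.5 medium / 0.8 large): small effect.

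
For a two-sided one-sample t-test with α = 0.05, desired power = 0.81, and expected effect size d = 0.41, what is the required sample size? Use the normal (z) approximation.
n = 48

Sample size formula (one-sample t-test, normal approximation):
n = ((z_{α/2} + z_β) / d)²

z_{α/2} = 1.960 (for α = 0.05, two-sided)
z_β = 0.878 (for power = 0.81)
d = 0.41

n = ((1.960 + 0.878) / 0.41)²
n = (6.922)²
n ≈ 47.91
Round up to the next whole number: n = 48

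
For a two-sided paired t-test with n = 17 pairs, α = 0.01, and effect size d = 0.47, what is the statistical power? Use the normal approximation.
Power ≈ 0.26

Power calculation (paired t-test, normal approximation):
z_β = d · √n - z_{α/2}
z_β = 0.47 · √17 - 2.576
z_β = 0.47 · 4.123 - 2.576
z_β = -0.638

Power = Φ(z_β) = Φ(-0.638) ≈ 0.262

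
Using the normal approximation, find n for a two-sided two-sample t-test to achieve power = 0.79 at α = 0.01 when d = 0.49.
n = 96 per group

Sample size formula (two-sample t-test, normal approximation):
n = 2 · ((z_{α/2} + z_β) / d)²

z_{α/2} = 2.576 (for α = 0.01, two-sided)
z_β = 0.806 (for power = 0.79)
d = 0.49

n = 2 · ((2.576 + 0.806) / 0.49)²
n = 2 · (6.902)²
n ≈ 95.28
Round up to the next whole number: n = 96 per group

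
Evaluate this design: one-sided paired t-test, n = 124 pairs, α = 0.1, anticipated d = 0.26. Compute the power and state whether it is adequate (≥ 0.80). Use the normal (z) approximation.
Power ≈ 0.95; the study is adequately powered (power ≥ 0.80)

Power calculation (paired t-test, normal approximation):
z_β = d · √n - z_α
z_β = 0.26 · √124 - 1.282
z_β = 0.26 · 11.136 - 1.282
z_β = 1.614

Power = Φ(z_β) = Φ(1.614) ≈ 0.947

Effect size d = 0.26 is small by Cohen's convention (0.2/0.5/0.8).

Threshold: power ≥ 0.80 is conventionally adequate.
Power ≈ 0.95 → the study is adequately powered (power ≥ 0.80).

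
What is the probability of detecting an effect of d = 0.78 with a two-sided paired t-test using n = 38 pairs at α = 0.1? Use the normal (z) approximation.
Power ≈ 1.00

Power calculation (paired t-test, normal approximation):
z_β = d · √n - z_{α/2}
z_β = 0.78 · √38 - 1.645
z_β = 0.78 · 6.164 - 1.645
z_β = 3.163

Power = Φ(z_β) = Φ(3.163) ≈ 0.999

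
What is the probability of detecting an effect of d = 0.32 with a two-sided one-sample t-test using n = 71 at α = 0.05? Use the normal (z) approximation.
Power ≈ 0.77

Power calculation (one-sample t-test, normal approximation):
z_β = d · √n - z_{α/2}
z_β = 0.32 · √71 - 1.960
z_β = 0.32 · 8.426 - 1.960
z_β = 0.736

Power = Φ(z_β) = Φ(0.736) ≈ 0.769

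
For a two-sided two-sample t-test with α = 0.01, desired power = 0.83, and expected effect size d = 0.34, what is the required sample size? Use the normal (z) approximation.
n = 216 per group

Sample size formula (two-sample t-test, normal approximation):
n = 2 · ((z_{α/2} + z_β) / d)²

z_{α/2} = 2.576 (for α = 0.01, two-sided)
z_β = 0.954 (for power = 0.83)
d = 0.34

n = 2 · ((2.576 + 0.954) / 0.34)²
n = 2 · (10.382)²
n ≈ 215.57
Round up to the next whole number: n = 216 per group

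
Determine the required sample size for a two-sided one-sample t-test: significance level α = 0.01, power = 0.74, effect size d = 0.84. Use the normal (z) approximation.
n = 15

Sample size formula (one-sample t-test, normal approximation):
n = ((z_{α/2} + z_β) / d)²

z_{α/2} = 2.576 (for α = 0.01, two-sided)
z_β = 0.643 (for power = 0.74)
d = 0.84

n = ((2.576 + 0.643) / 0.84)²
n = (3.832)²
n ≈ 14.68
Round up to the next whole number: n = 15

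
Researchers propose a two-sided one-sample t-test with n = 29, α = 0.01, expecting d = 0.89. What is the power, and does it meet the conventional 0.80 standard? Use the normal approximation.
Power ≈ 0.99; the study is adequately powered (power ≥ 0.80)

Power calculation (one-sample t-test, normal approximation):
z_β = d · √n - z_{α/2}
z_β = 0.89 · √29 - 2.576
z_β = 0.89 · 5.385 - 2.576
z_β = 2.217

Power = Φ(z_β) = Φ(2.217) ≈ 0.987

Effect size d = 0.89 is large by Cohen's convention (0.2/0.5/0.8).

Threshold: power ≥ 0.80 is conventionally adequate.
Power ≈ 0.99 → the study is adequately powered (power ≥ 0.80).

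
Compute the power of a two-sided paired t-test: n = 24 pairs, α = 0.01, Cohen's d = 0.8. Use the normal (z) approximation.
Power ≈ 0.91

Power calculation (paired t-test, normal approximation):
z_β = d · √n - z_{α/2}
z_β = 0.8 · √24 - 2.576
z_β = 0.8 · 4.899 - 2.576
z_β = 1.343

Power = Φ(z_β) = Φ(1.343) ≈ 0.910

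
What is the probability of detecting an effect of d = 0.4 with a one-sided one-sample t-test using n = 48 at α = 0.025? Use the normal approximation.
Power ≈ 0.79

Power calculation (one-sample t-test, normal approximation):
z_β = d · √n - z_α
z_β = 0.4 · √48 - 1.960
z_β = 0.4 · 6.928 - 1.960
z_β = 0.811

Power = Φ(z_β) = Φ(0.811) ≈ 0.791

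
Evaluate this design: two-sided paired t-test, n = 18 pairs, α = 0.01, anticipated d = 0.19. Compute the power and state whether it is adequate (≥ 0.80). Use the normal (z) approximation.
Power ≈ 0.04; the study is underpowered (power < 0.80)

Power calculation (paired t-test, normal approximation):
z_β = d · √n - z_{α/2}
z_β = 0.19 · √18 - 2.576
z_β = 0.19 · 4.243 - 2.576
z_β = -1.770

Power = Φ(z_β) = Φ(-1.770) ≈ 0.038

Effect size d = 0.19 is very small by Cohen's convention (0.2/0.5/0.8).

Threshold: power ≥ 0.80 is conventionally adequate.
Power ≈ 0.04 → the study is underpowered (power < 0.80).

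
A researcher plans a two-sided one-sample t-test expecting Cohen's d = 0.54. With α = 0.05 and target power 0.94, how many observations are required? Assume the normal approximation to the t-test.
n = 43

Sample size formula (one-sample t-test, normal approximation):
n = ((z_{α/2} + z_β) / d)²

z_{α/2} = 1.960 (for α = 0.05, two-sided)
z_β = 1.555 (for power = 0.94)
d = 0.54

n = ((1.960 + 1.555) / 0.54)²
n = (6.509)²
n ≈ 42.37
Round up to the next whole number: n = 43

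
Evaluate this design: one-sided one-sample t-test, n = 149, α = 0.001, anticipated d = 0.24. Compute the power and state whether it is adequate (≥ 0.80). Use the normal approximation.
Power ≈ 0.44; the study is underpowered (power < 0.80)

Power calculation (one-sample t-test, normal approximation):
z_β = d · √n - z_α
z_β = 0.24 · √149 - 3.090
z_β = 0.24 · 12.207 - 3.090
z_β = -0.161

Power = Φ(z_β) = Φ(-0.161) ≈ 0.436

Effect size d = 0.24 is small by Cohen's convention (0.2/0.5/0.8).

Threshold: power ≥ 0.80 is conventionally adequate.
Power ≈ 0.44 → the study is underpowered (power < 0.80).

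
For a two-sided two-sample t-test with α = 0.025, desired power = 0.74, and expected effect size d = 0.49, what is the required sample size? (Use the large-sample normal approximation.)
n = 70 per group

Sample size formula (two-sample t-test, normal approximation):
n = 2 · ((z_{α/2} + z_β) / d)²

z_{α/2} = 2.241 (for α = 0.025, two-sided)
z_β = 0.643 (for power = 0.74)
d = 0.49

n = 2 · ((2.241 + 0.643) / 0.49)²
n = 2 · (5.886)²
n ≈ 69.29
Round up to the next whole number: n = 70 per group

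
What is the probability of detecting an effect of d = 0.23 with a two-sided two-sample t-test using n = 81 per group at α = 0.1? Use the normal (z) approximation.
Power ≈ 0.43

Power calculation (two-sample t-test, normal approximation):
z_β = d · √(n/2) - z_{α/2}
z_β = 0.23 · √(81/2) - 1.645
z_β = 0.23 · 6.364 - 1.645
z_β = -0.181

Power = Φ(z_β) = Φ(-0.181) ≈ 0.428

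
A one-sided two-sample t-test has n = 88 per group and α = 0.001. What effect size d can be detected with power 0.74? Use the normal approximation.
d ≈ 0.56

Minimum detectable effect (two-sample t-test, normal approximation):
d = (z_α + z_β) / √(n/2)
d = (3.090 + 0.643) / √(88/2)
d = 3.734 / 6.633
d ≈ 0.56

By Cohen's convention (0.2 small / 0.5 medium / 0.8 large): medium effect.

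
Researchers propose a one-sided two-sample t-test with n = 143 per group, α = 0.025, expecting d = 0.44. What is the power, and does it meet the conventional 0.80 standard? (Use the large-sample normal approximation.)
Power ≈ 0.96; the study is adequately powered (power ≥ 0.80)

Power calculation (two-sample t-test, normal approximation):
z_β = d · √(n/2) - z_α
z_β = 0.44 · √(143/2) - 1.960
z_β = 0.44 · 8.456 - 1.960
z_β = 1.761

Power = Φ(z_β) = Φ(1.761) ≈ 0.961

Effect size d = 0.44 is small by Cohen's convention (0.2/0.5/0.8).

Threshold: power ≥ 0.80 is conventionally adequate.
Power ≈ 0.96 → the study is adequately powered (power ≥ 0.80).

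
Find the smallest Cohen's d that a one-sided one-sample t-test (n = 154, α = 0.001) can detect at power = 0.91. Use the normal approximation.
d ≈ 0.36

Minimum detectable effect (one-sample t-test, normal approximation):
d = (z_α + z_β) / √n
d = (3.090 + 1.341) / √154
d = 4.431 / 12.410
d ≈ 0.36

By Cohen's convention (0.2 small / 0.5 medium / 0.8 large): small effect.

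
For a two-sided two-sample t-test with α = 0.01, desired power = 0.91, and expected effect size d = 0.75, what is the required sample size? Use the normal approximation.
n = 55 per group

Sample size formula (two-sample t-test, normal approximation):
n = 2 · ((z_{α/2} + z_β) / d)²

z_{α/2} = 2.576 (for α = 0.01, two-sided)
z_β = 1.341 (for power = 0.91)
d = 0.75

n = 2 · ((2.576 + 1.341) / 0.75)²
n = 2 · (5.223)²
n ≈ 54.56
Round up to the next whole number: n = 55 per group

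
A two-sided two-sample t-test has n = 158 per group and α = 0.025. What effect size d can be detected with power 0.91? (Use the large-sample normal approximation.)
d ≈ 0.40

Minimum detectable effect (two-sample t-test, normal approximation):
d = (z_{α/2} + z_β) / √(n/2)
d = (2.241 + 1.341) / √(158/2)
d = 3.582 / 8.888
d ≈ 0.40

By Cohen's convention (0.2 small / 0.5 medium / 0.8 large): small effect.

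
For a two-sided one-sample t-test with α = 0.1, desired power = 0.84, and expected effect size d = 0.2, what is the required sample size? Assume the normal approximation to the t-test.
n = 175

Sample size formula (one-sample t-test, normal approximation):
n = ((z_{α/2} + z_β) / d)²

z_{α/2} = 1.645 (for α = 0.1, two-sided)
z_β = 0.994 (for power = 0.84)
d = 0.2

n = ((1.645 + 0.994) / 0.2)²
n = (13.195)²
n ≈ 174.11
Round up to the next whole number: n = 175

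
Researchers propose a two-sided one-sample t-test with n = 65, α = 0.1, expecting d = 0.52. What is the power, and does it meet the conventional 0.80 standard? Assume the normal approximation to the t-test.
Power ≈ 0.99; the study is adequately powered (power ≥ 0.80)

Power calculation (one-sample t-test, normal approximation):
z_β = d · √n - z_{α/2}
z_β = 0.52 · √65 - 1.645
z_β = 0.52 · 8.062 - 1.645
z_β = 2.548

Power = Φ(z_β) = Φ(2.548) ≈ 0.995

Effect size d = 0.52 is medium by Cohen's convention (0.2/0.5/0.8).

Threshold: power ≥ 0.80 is conventionally adequate.
Power ≈ 0.99 → the study is adequately powered (power ≥ 0.80).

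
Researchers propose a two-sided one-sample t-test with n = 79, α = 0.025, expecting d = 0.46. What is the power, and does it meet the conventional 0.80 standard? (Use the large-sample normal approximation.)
Power ≈ 0.97; the study is adequately powered (power ≥ 0.80)

Power calculation (one-sample t-test, normal approximation):
z_β = d · √n - z_{α/2}
z_β = 0.46 · √79 - 2.241
z_β = 0.46 · 8.888 - 2.241
z_β = 1.847

Power = Φ(z_β) = Φ(1.847) ≈ 0.968

Effect size d = 0.46 is small by Cohen's convention (0.2/0.5/0.8).

Threshold: power ≥ 0.80 is conventionally adequate.
Power ≈ 0.97 → the study is adequately powered (power ≥ 0.80).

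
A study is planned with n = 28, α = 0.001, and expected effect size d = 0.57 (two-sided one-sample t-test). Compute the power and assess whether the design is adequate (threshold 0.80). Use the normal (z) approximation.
Power ≈ 0.39; the study is underpowered (power < 0.80)

Power calculation (one-sample t-test, normal approximation):
z_β = d · √n - z_{α/2}
z_β = 0.57 · √28 - 3.291
z_β = 0.57 · 5.292 - 3.291
z_β = -0.274

Power = Φ(z_β) = Φ(-0.274) ≈ 0.392

Effect size d = 0.57 is medium by Cohen's convention (0.2/0.5/0.8).

Threshold: power ≥ 0.80 is conventionally adequate.
Power ≈ 0.39 → the study is underpowered (power < 0.80).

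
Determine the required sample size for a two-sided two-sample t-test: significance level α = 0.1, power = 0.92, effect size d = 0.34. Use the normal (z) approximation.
n = 161 per group

Sample size formula (two-sample t-test, normal approximation):
n = 2 · ((z_{α/2} + z_β) / d)²

z_{α/2} = 1.645 (for α = 0.1, two-sided)
z_β = 1.405 (for power = 0.92)
d = 0.34

n = 2 · ((1.645 + 1.405) / 0.34)²
n = 2 · (8.971)²
n ≈ 160.96
Round up to the next whole number: n = 161 per group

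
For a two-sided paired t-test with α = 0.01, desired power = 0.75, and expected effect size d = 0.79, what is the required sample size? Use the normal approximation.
n = 17 pairs

Sample size formula (paired t-test, normal approximation):
n = ((z_{α/2} + z_β) / d)²

z_{α/2} = 2.576 (for α = 0.01, two-sided)
z_β = 0.674 (for power = 0.75)
d = 0.79

n = ((2.576 + 0.674) / 0.79)²
n = (4.114)²
n ≈ 16.92
Round up to the next whole number: n = 17 pairs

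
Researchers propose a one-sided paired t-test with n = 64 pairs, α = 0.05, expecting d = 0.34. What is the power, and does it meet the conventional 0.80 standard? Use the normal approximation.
Power ≈ 0.86; the study is adequately powered (power ≥ 0.80)

Power calculation (paired t-test, normal approximation):
z_β = d · √n - z_α
z_β = 0.34 · √64 - 1.645
z_β = 0.34 · 8.000 - 1.645
z_β = 1.075

Power = Φ(z_β) = Φ(1.075) ≈ 0.859

Effect size d = 0.34 is small by Cohen's convention (0.2/0.5/0.8).

Threshold: power ≥ 0.80 is conventionally adequate.
Power ≈ 0.86 → the study is adequately powered (power ≥ 0.80).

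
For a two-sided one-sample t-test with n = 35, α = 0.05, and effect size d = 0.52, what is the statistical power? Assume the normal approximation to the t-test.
Power ≈ 0.87

Power calculation (one-sample t-test, normal approximation):
z_β = d · √n - z_{α/2}
z_β = 0.52 · √35 - 1.960
z_β = 0.52 · 5.916 - 1.960
z_β = 1.116

Power = Φ(z_β) = Φ(1.116) ≈ 0.868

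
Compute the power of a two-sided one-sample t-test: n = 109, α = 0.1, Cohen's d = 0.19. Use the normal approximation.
Power ≈ 0.63

Power calculation (one-sample t-test, normal approximation):
z_β = d · √n - z_{α/2}
z_β = 0.19 · √109 - 1.645
z_β = 0.19 · 10.440 - 1.645
z_β = 0.339

Power = Φ(z_β) = Φ(0.339) ≈ 0.633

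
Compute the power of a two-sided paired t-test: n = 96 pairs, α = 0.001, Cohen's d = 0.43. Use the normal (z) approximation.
Power ≈ 0.82

Power calculation (paired t-test, normal approximation):
z_β = d · √n - z_{α/2}
z_β = 0.43 · √96 - 3.291
z_β = 0.43 · 9.798 - 3.291
z_β = 0.923

Power = Φ(z_β) = Φ(0.923) ≈ 0.822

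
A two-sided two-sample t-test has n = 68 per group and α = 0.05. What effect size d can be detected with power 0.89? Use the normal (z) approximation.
d ≈ 0.55

Minimum detectable effect (two-sample t-test, normal approximation):
d = (z_{α/2} + z_β) / √(n/2)
d = (1.960 + 1.227) / √(68/2)
d = 3.186 / 5.831
d ≈ 0.55

By Cohen's convention (0.2 small / 0.5 medium / 0.8 large): medium effect.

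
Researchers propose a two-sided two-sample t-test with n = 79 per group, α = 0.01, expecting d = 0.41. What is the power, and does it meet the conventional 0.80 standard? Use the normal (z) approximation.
Power ≈ 0.50; the study is underpowered (power < 0.80)

Power calculation (two-sample t-test, normal approximation):
z_β = d · √(n/2) - z_{α/2}
z_β = 0.41 · √(79/2) - 2.576
z_β = 0.41 · 6.285 - 2.576
z_β = 0.001

Power = Φ(z_β) = Φ(0.001) ≈ 0.500

Effect size d = 0.41 is small by Cohen's convention (0.2/0.5/0.8).

Threshold: power ≥ 0.80 is conventionally adequate.
Power ≈ 0.50 → the study is underpowered (power < 0.80).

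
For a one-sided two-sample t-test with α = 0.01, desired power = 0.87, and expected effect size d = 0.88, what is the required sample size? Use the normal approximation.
n = 31 per group

Sample size formula (two-sample t-test, normal approximation):
n = 2 · ((z_α + z_β) / d)²

z_α = 2.326 (for α = 0.01, one-sided)
z_β = 1.126 (for power = 0.87)
d = 0.88

n = 2 · ((2.326 + 1.126) / 0.88)²
n = 2 · (3.923)²
n ≈ 30.78
Round up to the next whole number: n = 31 per group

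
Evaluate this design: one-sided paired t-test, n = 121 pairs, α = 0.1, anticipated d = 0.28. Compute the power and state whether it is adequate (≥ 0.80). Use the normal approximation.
Power ≈ 0.96; the study is adequately powered (power ≥ 0.80)

Power calculation (paired t-test, normal approximation):
z_β = d · √n - z_α
z_β = 0.28 · √121 - 1.282
z_β = 0.28 · 11.000 - 1.282
z_β = 1.798

Power = Φ(z_β) = Φ(1.798) ≈ 0.964

Effect size d = 0.28 is small by Cohen's convention (0.2/0.5/0.8).

Threshold: power ≥ 0.80 is conventionally adequate.
Power ≈ 0.96 → the study is adequately powered (power ≥ 0.80).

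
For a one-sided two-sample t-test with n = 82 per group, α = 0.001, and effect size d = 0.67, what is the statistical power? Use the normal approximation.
Power ≈ 0.88

Power calculation (two-sample t-test, normal approximation):
z_β = d · √(n/2) - z_α
z_β = 0.67 · √(82/2) - 3.090
z_β = 0.67 · 6.403 - 3.090
z_β = 1.200

Power = Φ(z_β) = Φ(1.200) ≈ 0.885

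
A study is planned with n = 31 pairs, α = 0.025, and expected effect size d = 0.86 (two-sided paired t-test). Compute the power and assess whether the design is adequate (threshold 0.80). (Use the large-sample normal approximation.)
Power ≈ 0.99; the study is adequately powered (power ≥ 0.80)

Power calculation (paired t-test, normal approximation):
z_β = d · √n - z_{α/2}
z_β = 0.86 · √31 - 2.241
z_β = 0.86 · 5.568 - 2.241
z_β = 2.547

Power = Φ(z_β) = Φ(2.547) ≈ 0.995

Effect size d = 0.86 is large by Cohen's convention (0.2/0.5/0.8).

Threshold: power ≥ 0.80 is conventionally adequate.
Power ≈ 0.99 → the study is adequately powered (power ≥ 0.80).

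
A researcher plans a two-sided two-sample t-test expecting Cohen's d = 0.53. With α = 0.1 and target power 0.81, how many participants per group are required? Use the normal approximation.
n = 46 per group

Sample size formula (two-sample t-test, normal approximation):
n = 2 · ((z_{α/2} + z_β) / d)²

z_{α/2} = 1.645 (for α = 0.1, two-sided)
z_β = 0.878 (for power = 0.81)
d = 0.53

n = 2 · ((1.645 + 0.878) / 0.53)²
n = 2 · (4.760)²
n ≈ 45.32
Round up to the next whole number: n = 46 per group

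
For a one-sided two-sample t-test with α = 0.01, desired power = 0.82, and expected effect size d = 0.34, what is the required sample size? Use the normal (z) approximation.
n = 182 per group

Sample size formula (two-sample t-test, normal approximation):
n = 2 · ((z_α + z_β) / d)²

z_α = 2.326 (for α = 0.01, one-sided)
z_β = 0.915 (for power = 0.82)
d = 0.34

n = 2 · ((2.326 + 0.915) / 0.34)²
n = 2 · (9.532)²
n ≈ 181.72
Round up to the next whole number: n = 182 per group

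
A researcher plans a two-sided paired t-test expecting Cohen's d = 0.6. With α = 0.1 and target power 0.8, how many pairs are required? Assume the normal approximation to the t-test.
n = 18 pairs

Sample size formula (paired t-test, normal approximation):
n = ((z_{α/2} + z_β) / d)²

z_{α/2} = 1.645 (for α = 0.1, two-sided)
z_β = 0.842 (for power = 0.8)
d = 0.6

n = ((1.645 + 0.842) / 0.6)²
n = (4.145)²
n ≈ 17.18
Round up to the next whole number: n = 18 pairs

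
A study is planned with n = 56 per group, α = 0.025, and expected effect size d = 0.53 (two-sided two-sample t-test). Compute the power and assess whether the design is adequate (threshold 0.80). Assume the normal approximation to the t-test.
Power ≈ 0.71; the study is underpowered (power < 0.80)

Power calculation (two-sample t-test, normal approximation):
z_β = d · √(n/2) - z_{α/2}
z_β = 0.53 · √(56/2) - 2.241
z_β = 0.53 · 5.292 - 2.241
z_β = 0.563

Power = Φ(z_β) = Φ(0.563) ≈ 0.713

Effect size d = 0.53 is medium by Cohen's convention (0.2/0.5/0.8).

Threshold: power ≥ 0.80 is conventionally adequate.
Power ≈ 0.71 → the study is underpowered (power < 0.80).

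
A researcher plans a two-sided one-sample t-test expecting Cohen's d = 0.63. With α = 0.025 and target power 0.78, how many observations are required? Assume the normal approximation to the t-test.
n = 23

Sample size formula (one-sample t-test, normal approximation):
n = ((z_{α/2} + z_β) / d)²

z_{α/2} = 2.241 (for α = 0.025, two-sided)
z_β = 0.772 (for power = 0.78)
d = 0.63

n = ((2.241 + 0.772) / 0.63)²
n = (4.783)²
n ≈ 22.88
Round up to the next whole number: n = 23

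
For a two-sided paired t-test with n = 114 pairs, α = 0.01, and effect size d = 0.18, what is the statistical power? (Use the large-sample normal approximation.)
Power ≈ 0.26

Power calculation (paired t-test, normal approximation):
z_β = d · √n - z_{α/2}
z_β = 0.18 · √114 - 2.576
z_β = 0.18 · 10.677 - 2.576
z_β = -0.654

Power = Φ(z_β) = Φ(-0.654) ≈ 0.257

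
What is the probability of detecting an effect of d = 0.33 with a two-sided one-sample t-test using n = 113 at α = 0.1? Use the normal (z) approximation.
Power ≈ 0.97

Power calculation (one-sample t-test, normal approximation):
z_β = d · √n - z_{α/2}
z_β = 0.33 · √113 - 1.645
z_β = 0.33 · 10.630 - 1.645
z_β = 1.863

Power = Φ(z_β) = Φ(1.863) ≈ 0.969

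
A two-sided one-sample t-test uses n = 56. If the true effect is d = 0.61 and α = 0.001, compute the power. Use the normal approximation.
Power ≈ 0.90

Power calculation (one-sample t-test, normal approximation):
z_β = d · √n - z_{α/2}
z_β = 0.61 · √56 - 3.291
z_β = 0.61 · 7.483 - 3.291
z_β = 1.274

Power = Φ(z_β) = Φ(1.274) ≈ 0.899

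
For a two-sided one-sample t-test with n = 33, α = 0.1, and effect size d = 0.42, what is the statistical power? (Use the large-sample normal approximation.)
Power ≈ 0.78

Power calculation (one-sample t-test, normal approximation):
z_β = d · √n - z_{α/2}
z_β = 0.42 · √33 - 1.645
z_β = 0.42 · 5.745 - 1.645
z_β = 0.768

Power = Φ(z_β) = Φ(0.768) ≈ 0.779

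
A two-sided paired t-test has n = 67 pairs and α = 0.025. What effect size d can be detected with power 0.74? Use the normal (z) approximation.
d ≈ 0.35

Minimum detectable effect (paired t-test, normal approximation):
d = (z_{α/2} + z_β) / √n
d = (2.241 + 0.643) / √67
d = 2.885 / 8.185
d ≈ 0.35

By Cohen's convention (0.2 small / 0.5 medium / 0.8 large): small effect.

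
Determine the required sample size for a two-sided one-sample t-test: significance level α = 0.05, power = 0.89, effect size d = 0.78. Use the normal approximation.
n = 17

Sample size formula (one-sample t-test, normal approximation):
n = ((z_{α/2} + z_β) / d)²

z_{α/2} = 1.960 (for α = 0.05, two-sided)
z_β = 1.227 (for power = 0.89)
d = 0.78

n = ((1.960 + 1.227) / 0.78)²
n = (4.086)²
n ≈ 16.70
Round up to the next whole number: n = 17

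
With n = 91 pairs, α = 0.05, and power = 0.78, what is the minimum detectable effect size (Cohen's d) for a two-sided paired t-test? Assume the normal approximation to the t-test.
d ≈ 0.29

Minimum detectable effect (paired t-test, normal approximation):
d = (z_{α/2} + z_β) / √n
d = (1.960 + 0.772) / √91
d = 2.732 / 9.539
d ≈ 0.29

By Cohen's convention (0.2 small / 0.5 medium / 0.8 large): small effect.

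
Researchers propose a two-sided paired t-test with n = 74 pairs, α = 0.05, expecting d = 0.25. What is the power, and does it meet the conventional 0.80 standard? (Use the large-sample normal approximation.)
Power ≈ 0.58; the study is underpowered (power < 0.80)

Power calculation (paired t-test, normal approximation):
z_β = d · √n - z_{α/2}
z_β = 0.25 · √74 - 1.960
z_β = 0.25 · 8.602 - 1.960
z_β = 0.191

Power = Φ(z_β) = Φ(0.191) ≈ 0.576

Effect size d = 0.25 is small by Cohen's convention (0.2/0.5/0.8).

Threshold: power ≥ 0.80 is conventionally adequate.
Power ≈ 0.58 → the study is underpowered (power < 0.80).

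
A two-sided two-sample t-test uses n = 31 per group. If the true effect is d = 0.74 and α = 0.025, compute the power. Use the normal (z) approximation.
Power ≈ 0.75

Power calculation (two-sample t-test, normal approximation):
z_β = d · √(n/2) - z_{α/2}
z_β = 0.74 · √(31/2) - 2.241
z_β = 0.74 · 3.937 - 2.241
z_β = 0.672

Power = Φ(z_β) = Φ(0.672) ≈ 0.749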